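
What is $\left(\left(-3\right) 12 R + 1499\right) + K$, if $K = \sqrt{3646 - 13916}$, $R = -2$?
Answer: $1571 + i \sqrt{10270} \approx 1571.0 + 101.34 i$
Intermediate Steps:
$K = i \sqrt{10270}$ ($K = \sqrt{3646 - 13916} = \sqrt{-10270} = i \sqrt{10270} \approx 101.34 i$)
$\left(\left(-3\right) 12 R + 1499\right) + K = \left(\left(-3\right) 12 \left(-2\right) + 1499\right) + i \sqrt{10270} = \left(\left(-36\right) \left(-2\right) + 1499\right) + i \sqrt{10270} = \left(72 + 1499\right) + i \sqrt{10270} = 1571 + i \sqrt{10270}$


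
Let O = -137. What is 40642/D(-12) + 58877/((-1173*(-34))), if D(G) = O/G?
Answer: 19458677077/5463834 ≈ 3561.4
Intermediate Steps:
D(G) = -137/G
40642/D(-12) + 58877/((-1173*(-34))) = 40642/((-137/(-12))) + 58877/((-1173*(-34))) = 40642/((-137*(-1/12))) + 58877/39882 = 40642/(137/12) + 58877*(1/39882) = 40642*(12/137) + 58877/39882 = 487704/137 + 58877/39882 = 19458677077/5463834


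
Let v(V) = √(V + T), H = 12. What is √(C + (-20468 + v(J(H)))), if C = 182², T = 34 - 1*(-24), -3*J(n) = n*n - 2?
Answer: 2*√(28476 + 3*√6)/3 ≈ 112.51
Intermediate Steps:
J(n) = ⅔ - n²/3 (J(n) = -(n*n - 2)/3 = -(n² - 2)/3 = -(-2 + n²)/3 = ⅔ - n²/3)
T = 58 (T = 34 + 24 = 58)
v(V) = √(58 + V) (v(V) = √(V + 58) = √(58 + V))
C = 33124
√(C + (-20468 + v(J(H)))) = √(33124 + (-20468 + √(58 + (⅔ - ⅓*12²)))) = √(33124 + (-20468 + √(58 + (⅔ - ⅓*144)))) = √(33124 + (-20468 + √(58 + (⅔ - 48)))) = √(33124 + (-20468 + √(58 - 142/3))) = √(33124 + (-20468 + √(32/3))) = √(33124 + (-20468 + 4*√6/3)) = √(12656 + 4*√6/3)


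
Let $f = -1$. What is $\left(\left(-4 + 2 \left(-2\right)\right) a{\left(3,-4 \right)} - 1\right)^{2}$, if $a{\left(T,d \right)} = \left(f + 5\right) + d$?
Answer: $1$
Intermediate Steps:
$a{\left(T,d \right)} = 4 + d$ ($a{\left(T,d \right)} = \left(-1 + 5\right) + d = 4 + d$)
$\left(\left(-4 + 2 \left(-2\right)\right) a{\left(3,-4 \right)} - 1\right)^{2} = \left(\left(-4 + 2 \left(-2\right)\right) \left(4 - 4\right) - 1\right)^{2} = \left(\left(-4 - 4\right) 0 - 1\right)^{2} = \left(\left(-8\right) 0 - 1\right)^{2} = \left(0 - 1\right)^{2} = \left(-1\right)^{2} = 1$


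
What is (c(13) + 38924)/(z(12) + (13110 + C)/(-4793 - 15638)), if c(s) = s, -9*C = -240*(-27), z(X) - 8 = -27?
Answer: -795521847/400579 ≈ -1985.9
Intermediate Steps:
z(X) = -19 (z(X) = 8 - 27 = -19)
C = -720 (C = -(-80)*(-27)/3 = -1/9*6480 = -720)
(c(13) + 38924)/(z(12) + (13110 + C)/(-4793 - 15638)) = (13 + 38924)/(-19 + (13110 - 720)/(-4793 - 15638)) = 38937/(-19 + 12390/(-20431)) = 38937/(-19 + 12390*(-1/20431)) = 38937/(-19 - 12390/20431) = 38937/(-400579/20431) = 38937*(-20431/400579) = -795521847/400579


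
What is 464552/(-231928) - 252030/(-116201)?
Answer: 558925861/3368783191 ≈ 0.16591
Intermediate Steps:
464552/(-231928) - 252030/(-116201) = 464552*(-1/231928) - 252030*(-1/116201) = -58069/28991 + 252030/116201 = 558925861/3368783191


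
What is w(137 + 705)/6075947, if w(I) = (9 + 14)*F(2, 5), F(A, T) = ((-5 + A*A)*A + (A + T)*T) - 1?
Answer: 736/6075947 ≈ 0.00012113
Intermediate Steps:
F(A, T) = -1 + A*(-5 + A**2) + T*(A + T) (F(A, T) = ((-5 + A**2)*A + T*(A + T)) - 1 = (A*(-5 + A**2) + T*(A + T)) - 1 = -1 + A*(-5 + A**2) + T*(A + T))
w(I) = 736 (w(I) = (9 + 14)*(-1 + 2**3 + 5**2 - 5*2 + 2*5) = 23*(-1 + 8 + 25 - 10 + 10) = 23*32 = 736)
w(137 + 705)/6075947 = 736/6075947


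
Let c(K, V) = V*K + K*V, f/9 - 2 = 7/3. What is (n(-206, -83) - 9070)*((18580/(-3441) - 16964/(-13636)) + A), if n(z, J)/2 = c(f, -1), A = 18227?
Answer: -281736589188032/1675767 ≈ -1.6812e+8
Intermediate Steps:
f = 39 (f = 18 + 9*(7/3) = 18 + 21 = 39)
c(K, V) = 2*K*V (c(K, V) = K*V + K*V = 2*K*V)
n(z, J) = -156 (n(z, J) = 2*(2*39*(-1)) = 2*(-78) = -156)
(n(-206, -83) - 9070)*((18580/(-3441) - 16964/(-13636)) + A) = (-156 - 9070)*((18580/(-3441) - 16964/(-13636)) + 18227) = -9226*((18580*(-1/3441) - 16964*(-1/13636)) + 18227) = -9226*((-18580/3441 + 4241/3409) + 18227) = -9226*(-48745939/11730369 + 18227) = -9226*213760689824/11730369 = -281736589188032/1675767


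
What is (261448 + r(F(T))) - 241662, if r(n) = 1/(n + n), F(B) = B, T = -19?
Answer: 751867/38 ≈ 19786.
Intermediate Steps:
r(n) = 1/(2*n)
(261448 + r(F(T))) - 241662 = (261448 + (1/2)/(-19)) - 241662 = (261448 + (1/2)*(-1/19)) - 241662 = (261448 - 1/38) - 241662 = 9935023/38 - 241662 = 751867/38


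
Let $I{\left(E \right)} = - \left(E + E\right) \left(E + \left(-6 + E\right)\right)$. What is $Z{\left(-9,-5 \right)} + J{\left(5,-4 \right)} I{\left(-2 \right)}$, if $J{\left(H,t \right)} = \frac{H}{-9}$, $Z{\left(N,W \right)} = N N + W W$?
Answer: $\frac{1154}{9} \approx 128.22$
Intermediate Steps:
$Z{\left(N,W \right)} = N^{2} + W^{2}$
$J{\left(H,t \right)} = - \frac{H}{9}$ ($J{\left(H,t \right)} = H \left(- \frac{1}{9}\right) = - \frac{H}{9}$)
$I{\left(E \right)} = - 2 E \left(-6 + 2 E\right)$
$Z{\left(-9,-5 \right)} + J{\left(5,-4 \right)} I{\left(-2 \right)} = \left(\left(-9\right)^{2} + \left(-5\right)^{2}\right) + \left(- \frac{1}{9}\right) 5 \cdot 4 \left(-2\right) \left(3 - -2\right) = \left(81 + 25\right) - \frac{5 \cdot 4 \left(-2\right) \left(3 + 2\right)}{9} = 106 - \frac{5 \cdot 4 \left(-2\right) 5}{9} = 106 - - \frac{200}{9} = 106 + \frac{200}{9} = \frac{1154}{9}$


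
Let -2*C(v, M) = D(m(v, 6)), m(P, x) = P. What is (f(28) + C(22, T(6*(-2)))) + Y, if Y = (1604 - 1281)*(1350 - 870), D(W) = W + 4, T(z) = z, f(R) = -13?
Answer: 155014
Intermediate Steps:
D(W) = 4 + W
C(v, M) = -2 - v/2 (C(v, M) = -(4 + v)/2 = -2 - v/2)
Y = 155040 (Y = 323*480 = 155040)
(f(28) + C(22, T(6*(-2)))) + Y = (-13 + (-2 - ½*22)) + 155040 = (-13 + (-2 - 11)) + 155040 = (-13 - 13) + 155040 = -26 + 155040 = 155014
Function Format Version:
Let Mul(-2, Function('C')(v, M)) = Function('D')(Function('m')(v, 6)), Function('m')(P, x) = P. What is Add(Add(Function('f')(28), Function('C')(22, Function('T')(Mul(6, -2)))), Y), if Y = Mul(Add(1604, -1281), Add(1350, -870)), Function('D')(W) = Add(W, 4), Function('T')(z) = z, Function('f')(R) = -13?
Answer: 155014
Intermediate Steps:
Function('D')(W) = Add(4, W)
Function('C')(v, M) = Add(-2, Mul(Rational(-1, 2), v)) (Function('C')(v, M) = Mul(Rational(-1, 2), Add(4, v)) = Add(-2, Mul(Rational(-1, 2), v)))
Y = 155040 (Y = Mul(323, 480) = 155040)
Add(Add(Function('f')(28), Function('C')(22, Function('T')(Mul(6, -2)))), Y) = Add(Add(-13, Add(-2, Mul(Rational(-1, 2), 22))), 155040) = Add(Add(-13, Add(-2, -11)), 155040) = Add(Add(-13, -13), 155040) = Add(-26, 155040) = 155014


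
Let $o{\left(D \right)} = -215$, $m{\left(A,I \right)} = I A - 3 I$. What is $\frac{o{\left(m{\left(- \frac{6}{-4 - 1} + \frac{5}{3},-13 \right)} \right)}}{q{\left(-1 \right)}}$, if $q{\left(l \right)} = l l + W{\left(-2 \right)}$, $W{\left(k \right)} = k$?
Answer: $215$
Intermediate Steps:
$m{\left(A,I \right)} = - 3 I + A I$ ($m{\left(A,I \right)} = A I - 3 I = - 3 I + A I$)
$q{\left(l \right)} = -2 + l^{2}$ ($q{\left(l \right)} = l l - 2 = l^{2} - 2 = -2 + l^{2}$)
$\frac{o{\left(m{\left(- \frac{6}{-4 - 1} + \frac{5}{3},-13 \right)} \right)}}{q{\left(-1 \right)}} = - \frac{215}{-2 + \left(-1\right)^{2}} = - \frac{215}{-2 + 1} = - \frac{215}{-1} = \left(-215\right) \left(-1\right) = 215$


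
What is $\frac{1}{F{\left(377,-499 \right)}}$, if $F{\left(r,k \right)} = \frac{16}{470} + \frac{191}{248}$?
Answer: $\frac{58280}{46869} \approx 1.2435$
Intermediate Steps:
$F{\left(r,k \right)} = \frac{46869}{58280}$ ($F{\left(r,k \right)} = 16 \cdot \frac{1}{470} + 191 \cdot \frac{1}{248} = \frac{8}{235} + \frac{191}{248} = \frac{46869}{58280}$)
$\frac{1}{F{\left(377,-499 \right)}} = \frac{1}{\frac{46869}{58280}} = \frac{58280}{46869}$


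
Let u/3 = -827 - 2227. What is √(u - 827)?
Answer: I*√9989 ≈ 99.945*I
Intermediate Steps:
u = -9162 (u = 3*(-827 - 2227) = 3*(-3054) = -9162)
√(u - 827) = √(-9162 - 827) = √(-9989) = I*√9989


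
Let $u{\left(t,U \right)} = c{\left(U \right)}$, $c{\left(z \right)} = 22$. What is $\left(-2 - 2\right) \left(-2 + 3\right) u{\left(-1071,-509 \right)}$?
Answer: $-88$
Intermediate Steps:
$u{\left(t,U \right)} = 22$
$\left(-2 - 2\right) \left(-2 + 3\right) u{\left(-1071,-509 \right)} = \left(-2 - 2\right) \left(-2 + 3\right) 22 = \left(-4\right) 1 \cdot 22 = \left(-4\right) 22 = -88$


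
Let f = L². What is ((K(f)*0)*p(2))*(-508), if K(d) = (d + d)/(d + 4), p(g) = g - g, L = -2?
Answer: 0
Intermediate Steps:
p(g) = 0
f = 4 (f = (-2)² = 4)
K(d) = 2*d/(4 + d) (K(d) = (2*d)/(4 + d) = 2*d/(4 + d))
((K(f)*0)*p(2))*(-508) = (((2*4/(4 + 4))*0)*0)*(-508) = (((2*4/8)*0)*0)*(-508) = (((2*4*(⅛))*0)*0)*(-508) = ((1*0)*0)*(-508) = (0*0)*(-508) = 0*(-508) = 0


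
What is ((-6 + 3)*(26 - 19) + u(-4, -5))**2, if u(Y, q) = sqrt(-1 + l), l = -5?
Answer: (-21 + I*sqrt(6))**2 ≈ 435.0 - 102.88*I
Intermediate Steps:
u(Y, q) = I*sqrt(6) (u(Y, q) = sqrt(-1 - 5) = sqrt(-6) = I*sqrt(6))
((-6 + 3)*(26 - 19) + u(-4, -5))**2 = ((-6 + 3)*(26 - 19) + I*sqrt(6))**2 = (-3*7 + I*sqrt(6))**2 = (-21 + I*sqrt(6))**2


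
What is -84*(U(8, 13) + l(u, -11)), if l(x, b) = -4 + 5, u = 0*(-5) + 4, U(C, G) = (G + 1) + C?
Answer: -1932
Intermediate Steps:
U(C, G) = 1 + C + G (U(C, G) = (1 + G) + C = 1 + C + G)
u = 4 (u = 0 + 4 = 4)
l(x, b) = 1
-84*(U(8, 13) + l(u, -11)) = -84*((1 + 8 + 13) + 1) = -84*(22 + 1) = -84*23 = -1932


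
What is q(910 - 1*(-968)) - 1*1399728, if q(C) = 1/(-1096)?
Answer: -1534101889/1096 ≈ -1.3997e+6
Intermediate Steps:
q(C) = -1/1096
q(910 - 1*(-968)) - 1*1399728 = -1/1096 - 1*1399728 = -1/1096 - 1399728 = -1534101889/1096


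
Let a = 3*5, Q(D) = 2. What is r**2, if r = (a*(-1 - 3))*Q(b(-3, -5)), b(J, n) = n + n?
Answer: 14400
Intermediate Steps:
b(J, n) = 2*n
a = 15
r = -120 (r = (15*(-1 - 3))*2 = (15*(-4))*2 = -60*2 = -120)
r**2 = (-120)**2 = 14400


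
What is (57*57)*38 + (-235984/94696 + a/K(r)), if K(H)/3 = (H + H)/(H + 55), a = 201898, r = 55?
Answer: 967719602/5073 ≈ 1.9076e+5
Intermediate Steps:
K(H) = 6*H/(55 + H) (K(H) = 3*((H + H)/(H + 55)) = 3*((2*H)/(55 + H)) = 3*(2*H/(55 + H)) = 6*H/(55 + H))
(57*57)*38 + (-235984/94696 + a/K(r)) = (57*57)*38 + (-235984/94696 + 201898/((6*55/(55 + 55)))) = 3249*38 + (-235984*1/94696 + 201898/((6*55/110))) = 123462 + (-4214/1691 + 201898/((6*55*(1/110)))) = 123462 + (-4214/1691 + 201898/3) = 123462 + 341396876/5073 = 967719602/5073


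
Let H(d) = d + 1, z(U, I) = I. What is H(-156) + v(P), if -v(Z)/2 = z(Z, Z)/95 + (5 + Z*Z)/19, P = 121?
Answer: -161427/95 ≈ -1699.2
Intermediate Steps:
H(d) = 1 + d
v(Z) = -10/19 - 2*Z**2/19 - 2*Z/95 (v(Z) = -2*(Z/95 + (5 + Z*Z)/19) = -2*(Z*(1/95) + (5 + Z**2)*(1/19)) = -2*(Z/95 + (5/19 + Z**2/19)) = -2*(5/19 + Z**2/19 + Z/95) = -10/19 - 2*Z**2/19 - 2*Z/95)
H(-156) + v(P) = (1 - 156) + (-10/19 - 2/19*121**2 - 2/95*121) = -155 + (-10/19 - 2/19*14641 - 242/95) = -155 + (-10/19 - 29282/19 - 242/95) = -155 - 146702/95 = -161427/95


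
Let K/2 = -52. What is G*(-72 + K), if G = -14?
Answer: 2464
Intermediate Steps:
K = -104 (K = 2*(-52) = -104)
G*(-72 + K) = -14*(-72 - 104) = -14*(-176) = 2464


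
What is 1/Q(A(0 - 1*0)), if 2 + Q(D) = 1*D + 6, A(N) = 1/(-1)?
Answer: 1/3 ≈ 0.33333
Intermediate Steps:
A(N) = -1
Q(D) = 4 + D (Q(D) = -2 + (1*D + 6) = -2 + (D + 6) = -2 + (6 + D) = 4 + D)
1/Q(A(0 - 1*0)) = 1/(4 - 1) = 1/3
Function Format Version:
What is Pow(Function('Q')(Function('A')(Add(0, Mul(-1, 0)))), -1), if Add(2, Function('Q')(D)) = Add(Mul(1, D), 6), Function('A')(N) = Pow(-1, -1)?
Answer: Rational(1, 3) ≈ 0.33333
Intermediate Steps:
Function('A')(N) = -1
Function('Q')(D) = Add(4, D) (Function('Q')(D) = Add(-2, Add(Mul(1, D), 6)) = Add(-2, Add(D, 6)) = Add(-2, Add(6, D)) = Add(4, D))
Pow(Function('Q')(Function('A')(Add(0, Mul(-1, 0)))), -1) = Pow(Add(4, -1), -1) = Pow(3, -1) = Rational(1, 3)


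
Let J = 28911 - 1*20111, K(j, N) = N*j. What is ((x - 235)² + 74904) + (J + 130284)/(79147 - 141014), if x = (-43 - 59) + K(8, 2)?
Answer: 11008784231/61867 ≈ 1.7794e+5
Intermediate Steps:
x = -86 (x = (-43 - 59) + 2*8 = -102 + 16 = -86)
J = 8800 (J = 28911 - 20111 = 8800)
((x - 235)² + 74904) + (J + 130284)/(79147 - 141014) = ((-86 - 235)² + 74904) + (8800 + 130284)/(79147 - 141014) = ((-321)² + 74904) + 139084/(-61867) = (103041 + 74904) + 139084*(-1/61867) = 177945 - 139084/61867 = 11008784231/61867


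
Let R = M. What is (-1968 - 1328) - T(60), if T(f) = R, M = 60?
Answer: -3356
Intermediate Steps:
R = 60
T(f) = 60
(-1968 - 1328) - T(60) = (-1968 - 1328) - 1*60 = -3296 - 60 = -3356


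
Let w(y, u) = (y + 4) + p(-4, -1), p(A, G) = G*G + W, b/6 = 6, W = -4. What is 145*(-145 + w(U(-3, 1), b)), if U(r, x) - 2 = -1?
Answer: -20735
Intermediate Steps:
U(r, x) = 1 (U(r, x) = 2 - 1 = 1)
b = 36 (b = 6*6 = 36)
p(A, G) = -4 + G**2 (p(A, G) = G*G - 4 = G**2 - 4 = -4 + G**2)
w(y, u) = 1 + y (w(y, u) = (y + 4) + (-4 + (-1)**2) = (4 + y) + (-4 + 1) = (4 + y) - 3 = 1 + y)
145*(-145 + w(U(-3, 1), b)) = 145*(-145 + (1 + 1)) = 145*(-145 + 2) = 145*(-143) = -20735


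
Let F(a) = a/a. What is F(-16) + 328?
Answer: 329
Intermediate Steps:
F(a) = 1
F(-16) + 328 = 1 + 328 = 329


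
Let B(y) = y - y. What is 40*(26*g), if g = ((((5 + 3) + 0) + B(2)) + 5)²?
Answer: 175760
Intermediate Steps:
B(y) = 0
g = 169 (g = ((((5 + 3) + 0) + 0) + 5)² = (((8 + 0) + 0) + 5)² = ((8 + 0) + 5)² = (8 + 5)² = 13² = 169)
40*(26*g) = 40*(26*169) = 40*4394 = 175760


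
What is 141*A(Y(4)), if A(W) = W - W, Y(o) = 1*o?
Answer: 0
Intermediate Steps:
Y(o) = o
A(W) = 0
141*A(Y(4)) = 141*0 = 0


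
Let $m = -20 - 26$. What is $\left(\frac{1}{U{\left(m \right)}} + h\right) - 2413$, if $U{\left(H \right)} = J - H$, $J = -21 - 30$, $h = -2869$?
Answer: $- \frac{26411}{5} \approx -5282.2$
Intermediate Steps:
$m = -46$
$J = -51$ ($J = -21 - 30 = -51$)
$U{\left(H \right)} = -51 - H$
$\left(\frac{1}{U{\left(m \right)}} + h\right) - 2413 = \left(\frac{1}{-51 - -46} - 2869\right) - 2413 = \left(\frac{1}{-51 + 46} - 2869\right) - 2413 = \left(\frac{1}{-5} - 2869\right) - 2413 = \left(- \frac{1}{5} - 2869\right) - 2413 = - \frac{14346}{5} - 2413 = - \frac{26411}{5}$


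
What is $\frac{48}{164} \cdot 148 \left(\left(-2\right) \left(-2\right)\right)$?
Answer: $\frac{7104}{41} \approx 173.27$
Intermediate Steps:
$\frac{48}{164} \cdot 148 \left(\left(-2\right) \left(-2\right)\right) = 48 \cdot \frac{1}{164} \cdot 148 \cdot 4 = \frac{12}{41} \cdot 148 \cdot 4 = \frac{1776}{41} \cdot 4 = \frac{7104}{41}$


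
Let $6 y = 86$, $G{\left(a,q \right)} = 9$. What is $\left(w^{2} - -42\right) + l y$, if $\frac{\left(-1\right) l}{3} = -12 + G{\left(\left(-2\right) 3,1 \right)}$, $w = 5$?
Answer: $196$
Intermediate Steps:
$y = \frac{43}{3}$ ($y = \frac{1}{6} \cdot 86 = \frac{43}{3} \approx 14.333$)
$l = 9$ ($l = - 3 \left(-12 + 9\right) = \left(-3\right) \left(-3\right) = 9$)
$\left(w^{2} - -42\right) + l y = \left(5^{2} - -42\right) + 9 \cdot \frac{43}{3} = \left(25 + 42\right) + 129 = 67 + 129 = 196$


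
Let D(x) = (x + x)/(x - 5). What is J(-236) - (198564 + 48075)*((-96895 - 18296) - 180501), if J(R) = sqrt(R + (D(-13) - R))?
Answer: 72929179188 + sqrt(13)/3 ≈ 7.2929e+10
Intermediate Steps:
D(x) = 2*x/(-5 + x) (D(x) = (2*x)/(-5 + x) = 2*x/(-5 + x))
J(R) = sqrt(13)/3 (J(R) = sqrt(R + (2*(-13)/(-5 - 13) - R)) = sqrt(R + (2*(-13)/(-18) - R)) = sqrt(R + (2*(-13)*(-1/18) - R)) = sqrt(R + (13/9 - R)) = sqrt(13/9) = sqrt(13)/3)
J(-236) - (198564 + 48075)*((-96895 - 18296) - 180501) = sqrt(13)/3 - (198564 + 48075)*((-96895 - 18296) - 180501) = sqrt(13)/3 - 246639*(-115191 - 180501) = sqrt(13)/3 - 246639*(-295692) = sqrt(13)/3 - 1*(-72929179188) = sqrt(13)/3 + 72929179188 = 72929179188 + sqrt(13)/3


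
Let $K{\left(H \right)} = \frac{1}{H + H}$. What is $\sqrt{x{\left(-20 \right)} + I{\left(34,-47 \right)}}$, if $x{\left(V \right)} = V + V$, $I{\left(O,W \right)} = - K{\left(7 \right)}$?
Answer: $\frac{i \sqrt{7854}}{14} \approx 6.3302 i$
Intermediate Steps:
$K{\left(H \right)} = \frac{1}{2 H}$
$I{\left(O,W \right)} = - \frac{1}{14}$ ($I{\left(O,W \right)} = - \frac{1}{2 \cdot 7} = \left(-1\right) \frac{1}{14} = - \frac{1}{14}$)
$x{\left(V \right)} = 2 V$
$\sqrt{x{\left(-20 \right)} + I{\left(34,-47 \right)}} = \sqrt{2 \left(-20\right) - \frac{1}{14}} = \sqrt{-40 - \frac{1}{14}} = \sqrt{- \frac{561}{14}} = \frac{i \sqrt{7854}}{14}$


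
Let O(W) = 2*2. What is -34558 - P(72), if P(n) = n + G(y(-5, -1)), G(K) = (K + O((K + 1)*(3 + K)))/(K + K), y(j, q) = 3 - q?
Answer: -34631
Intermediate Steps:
O(W) = 4
G(K) = (4 + K)/(2*K) (G(K) = (K + 4)/(K + K) = (4 + K)/((2*K)) = (4 + K)*(1/(2*K)) = (4 + K)/(2*K))
P(n) = 1 + n (P(n) = n + (4 + (3 - 1*(-1)))/(2*(3 - 1*(-1))) = n + (4 + (3 + 1))/(2*(3 + 1)) = n + (½)*(4 + 4)/4 = n + (½)*(¼)*8 = n + 1 = 1 + n)
-34558 - P(72) = -34558 - (1 + 72) = -34558 - 1*73 = -34558 - 73 = -34631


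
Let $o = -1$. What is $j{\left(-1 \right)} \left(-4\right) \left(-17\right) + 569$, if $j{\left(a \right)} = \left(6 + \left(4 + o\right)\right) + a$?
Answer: $1113$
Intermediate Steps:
$j{\left(a \right)} = 9 + a$ ($j{\left(a \right)} = \left(6 + \left(4 - 1\right)\right) + a = \left(6 + 3\right) + a = 9 + a$)
$j{\left(-1 \right)} \left(-4\right) \left(-17\right) + 569 = \left(9 - 1\right) \left(-4\right) \left(-17\right) + 569 = 8 \left(-4\right) \left(-17\right) + 569 = \left(-32\right) \left(-17\right) + 569 = 544 + 569 = 1113$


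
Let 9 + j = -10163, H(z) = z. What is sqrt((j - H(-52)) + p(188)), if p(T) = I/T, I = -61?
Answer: 301*I*sqrt(987)/94 ≈ 100.6*I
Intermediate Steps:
j = -10172 (j = -9 - 10163 = -10172)
p(T) = -61/T
sqrt((j - H(-52)) + p(188)) = sqrt((-10172 - 1*(-52)) - 61/188) = sqrt((-10172 + 52) - 61*1/188) = sqrt(-10120 - 61/188) = sqrt(-1902621/188) = 301*I*sqrt(987)/94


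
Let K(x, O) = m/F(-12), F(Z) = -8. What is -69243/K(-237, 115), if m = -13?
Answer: -553944/13 ≈ -42611.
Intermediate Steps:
K(x, O) = 13/8 (K(x, O) = -13/(-8) = -13*(-⅛) = 13/8)
-69243/K(-237, 115) = -69243/13/8 = -69243*8/13 = -553944/13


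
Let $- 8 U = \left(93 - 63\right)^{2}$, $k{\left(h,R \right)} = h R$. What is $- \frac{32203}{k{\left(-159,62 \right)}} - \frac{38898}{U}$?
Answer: $\frac{86017627}{246450} \approx 349.03$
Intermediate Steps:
$k{\left(h,R \right)} = R h$
$U = - \frac{225}{2}$ ($U = - \frac{\left(93 - 63\right)^{2}}{8} = - \frac{30^{2}}{8} = \left(- \frac{1}{8}\right) 900 = - \frac{225}{2} \approx -112.5$)
$- \frac{32203}{k{\left(-159,62 \right)}} - \frac{38898}{U} = - \frac{32203}{62 \left(-159\right)} - \frac{38898}{- \frac{225}{2}} = - \frac{32203}{-9858} - - \frac{8644}{25} = \left(-32203\right) \left(- \frac{1}{9858}\right) + \frac{8644}{25} = \frac{32203}{9858} + \frac{8644}{25} = \frac{86017627}{246450}$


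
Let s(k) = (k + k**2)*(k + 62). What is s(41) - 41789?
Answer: 135577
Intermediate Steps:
s(k) = (62 + k)*(k + k**2) (s(k) = (k + k**2)*(62 + k) = (62 + k)*(k + k**2))
s(41) - 41789 = 41*(62 + 41**2 + 63*41) - 41789 = 41*(62 + 1681 + 2583) - 41789 = 41*4326 - 41789 = 177366 - 41789 = 135577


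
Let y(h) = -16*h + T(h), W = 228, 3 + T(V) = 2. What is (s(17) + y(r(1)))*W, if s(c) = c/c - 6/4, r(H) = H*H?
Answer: -3990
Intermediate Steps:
T(V) = -1 (T(V) = -3 + 2 = -1)
r(H) = H²
y(h) = -1 - 16*h (y(h) = -16*h - 1 = -1 - 16*h)
s(c) = -½ (s(c) = 1 - 6*¼ = 1 - 3/2 = -½)
(s(17) + y(r(1)))*W = (-½ + (-1 - 16*1²))*228 = (-½ + (-1 - 16*1))*228 = (-½ + (-1 - 16))*228 = (-½ - 17)*228 = -35/2*228 = -3990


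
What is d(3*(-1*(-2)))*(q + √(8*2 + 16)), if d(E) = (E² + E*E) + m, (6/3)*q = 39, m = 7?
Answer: 3081/2 + 316*√2 ≈ 1987.4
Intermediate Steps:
q = 39/2 (q = (½)*39 = 39/2 ≈ 19.500)
d(E) = 7 + 2*E² (d(E) = (E² + E*E) + 7 = (E² + E²) + 7 = 2*E² + 7 = 7 + 2*E²)
d(3*(-1*(-2)))*(q + √(8*2 + 16)) = (7 + 2*(3*(-1*(-2)))²)*(39/2 + √(8*2 + 16)) = (7 + 2*(3*2)²)*(39/2 + √(16 + 16)) = (7 + 2*6²)*(39/2 + √32) = (7 + 2*36)*(39/2 + 4*√2) = (7 + 72)*(39/2 + 4*√2) = 79*(39/2 + 4*√2) = 3081/2 + 316*√2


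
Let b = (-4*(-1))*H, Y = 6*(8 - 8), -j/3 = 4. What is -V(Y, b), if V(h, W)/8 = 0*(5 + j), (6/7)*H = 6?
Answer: 0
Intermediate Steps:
j = -12 (j = -3*4 = -12)
H = 7 (H = (7/6)*6 = 7)
Y = 0 (Y = 6*0 = 0)
b = 28 (b = -4*(-1)*7 = 4*7 = 28)
V(h, W) = 0 (V(h, W) = 8*(0*(5 - 12)) = 8*(0*(-7)) = 8*0 = 0)
-V(Y, b) = -1*0 = 0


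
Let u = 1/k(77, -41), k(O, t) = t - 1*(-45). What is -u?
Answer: -1/4 ≈ -0.25000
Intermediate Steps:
k(O, t) = 45 + t (k(O, t) = t + 45 = 45 + t)
u = 1/4 (u = 1/(45 - 41) = 1/4 ≈ 0.25000)
-u = -1*1/4 = -1/4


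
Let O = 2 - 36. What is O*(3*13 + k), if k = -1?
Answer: -1292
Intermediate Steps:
O = -34
O*(3*13 + k) = -34*(3*13 - 1) = -34*(39 - 1) = -34*38 = -1292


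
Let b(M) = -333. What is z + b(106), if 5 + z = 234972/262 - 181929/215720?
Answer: 15768597061/28259320 ≈ 558.00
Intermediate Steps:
z = 25178950621/28259320 (z = -5 + (234972/262 - 181929/215720) = -5 + (234972*(1/262) - 181929*1/215720) = -5 + (117486/131 - 181929/215720) = -5 + 25320247221/28259320 = 25178950621/28259320 ≈ 891.00)
z + b(106) = 25178950621/28259320 - 333 = 15768597061/28259320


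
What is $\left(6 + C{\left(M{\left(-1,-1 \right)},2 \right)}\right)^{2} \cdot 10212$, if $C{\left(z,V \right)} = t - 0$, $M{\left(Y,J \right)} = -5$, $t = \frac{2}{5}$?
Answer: $\frac{10457088}{25} \approx 4.1828 \cdot 10^{5}$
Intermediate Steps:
$t = \frac{2}{5}$ ($t = 2 \cdot \frac{1}{5} = \frac{2}{5} \approx 0.4$)
$C{\left(z,V \right)} = \frac{2}{5}$ ($C{\left(z,V \right)} = \frac{2}{5} - 0 = \frac{2}{5} + \left(-4 + 4\right) = \frac{2}{5} + 0 = \frac{2}{5}$)
$\left(6 + C{\left(M{\left(-1,-1 \right)},2 \right)}\right)^{2} \cdot 10212 = \left(6 + \frac{2}{5}\right)^{2} \cdot 10212 = \left(\frac{32}{5}\right)^{2} \cdot 10212 = \frac{1024}{25} \cdot 10212 = \frac{10457088}{25}$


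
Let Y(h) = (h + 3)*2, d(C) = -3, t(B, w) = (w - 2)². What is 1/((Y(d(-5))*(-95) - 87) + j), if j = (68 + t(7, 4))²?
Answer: 1/5097 ≈ 0.00019619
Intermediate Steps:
t(B, w) = (-2 + w)²
Y(h) = 6 + 2*h (Y(h) = (3 + h)*2 = 6 + 2*h)
j = 5184 (j = (68 + (-2 + 4)²)² = (68 + 2²)² = (68 + 4)² = 72² = 5184)
1/((Y(d(-5))*(-95) - 87) + j) = 1/(((6 + 2*(-3))*(-95) - 87) + 5184) = 1/(((6 - 6)*(-95) - 87) + 5184) = 1/((0*(-95) - 87) + 5184) = 1/((0 - 87) + 5184) = 1/(-87 + 5184) = 1/5097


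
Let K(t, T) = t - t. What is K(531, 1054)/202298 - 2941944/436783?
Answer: -2941944/436783 ≈ -6.7355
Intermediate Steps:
K(t, T) = 0
K(531, 1054)/202298 - 2941944/436783 = 0/202298 - 2941944/436783 = 0*(1/202298) - 2941944*1/436783 = 0 - 2941944/436783 = -2941944/436783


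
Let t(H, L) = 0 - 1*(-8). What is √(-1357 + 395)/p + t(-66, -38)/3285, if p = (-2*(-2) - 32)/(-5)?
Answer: 8/3285 + 5*I*√962/28 ≈ 0.0024353 + 5.5386*I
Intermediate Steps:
t(H, L) = 8 (t(H, L) = 0 + 8 = 8)
p = 28/5 (p = -(4 - 32)/5 = -⅕*(-28) = 28/5 ≈ 5.6000)
√(-1357 + 395)/p + t(-66, -38)/3285 = √(-1357 + 395)/(28/5) + 8/3285 = √(-962)*(5/28) + 8*(1/3285) = (I*√962)*(5/28) + 8/3285 = 5*I*√962/28 + 8/3285 = 8/3285 + 5*I*√962/28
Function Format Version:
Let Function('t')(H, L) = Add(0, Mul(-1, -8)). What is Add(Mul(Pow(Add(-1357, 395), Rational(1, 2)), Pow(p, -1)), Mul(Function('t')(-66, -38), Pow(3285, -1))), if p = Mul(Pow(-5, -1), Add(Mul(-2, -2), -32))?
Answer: Add(Rational(8, 3285), Mul(Rational(5, 28), I, Pow(962, Rational(1, 2)))) ≈ Add(0.0024353, Mul(5.5386, I))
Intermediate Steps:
Function('t')(H, L) = 8 (Function('t')(H, L) = Add(0, 8) = 8)
p = Rational(28, 5) (p = Mul(Rational(-1, 5), Add(4, -32)) = Mul(Rational(-1, 5), -28) = Rational(28, 5) ≈ 5.6000)
Add(Mul(Pow(Add(-1357, 395), Rational(1, 2)), Pow(p, -1)), Mul(Function('t')(-66, -38), Pow(3285, -1))) = Add(Mul(Pow(Add(-1357, 395), Rational(1, 2)), Pow(Rational(28, 5), -1)), Mul(8, Pow(3285, -1))) = Add(Mul(Pow(-962, Rational(1, 2)), Rational(5, 28)), Mul(8, Rational(1, 3285))) = Add(Mul(Mul(I, Pow(962, Rational(1, 2))), Rational(5, 28)), Rational(8, 3285)) = Add(Mul(Rational(5, 28), I, Pow(962, Rational(1, 2))), Rational(8, 3285)) = Add(Rational(8, 3285), Mul(Rational(5, 28), I, Pow(962, Rational(1, 2))))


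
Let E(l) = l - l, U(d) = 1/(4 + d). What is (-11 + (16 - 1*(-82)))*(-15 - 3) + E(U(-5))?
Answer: -1566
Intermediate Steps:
E(l) = 0
(-11 + (16 - 1*(-82)))*(-15 - 3) + E(U(-5)) = (-11 + (16 - 1*(-82)))*(-15 - 3) + 0 = (-11 + (16 + 82))*(-18) + 0 = (-11 + 98)*(-18) + 0 = 87*(-18) + 0 = -1566 + 0 = -1566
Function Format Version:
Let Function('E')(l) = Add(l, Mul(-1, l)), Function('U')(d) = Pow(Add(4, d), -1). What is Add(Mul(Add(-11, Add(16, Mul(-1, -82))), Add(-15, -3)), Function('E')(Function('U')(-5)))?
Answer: -1566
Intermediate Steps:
Function('E')(l) = 0
Add(Mul(Add(-11, Add(16, Mul(-1, -82))), Add(-15, -3)), Function('E')(Function('U')(-5))) = Add(Mul(Add(-11, Add(16, Mul(-1, -82))), Add(-15, -3)), 0) = Add(Mul(Add(-11, Add(16, 82)), -18), 0) = Add(Mul(Add(-11, 98), -18), 0) = Add(Mul(87, -18), 0) = Add(-1566, 0) = -1566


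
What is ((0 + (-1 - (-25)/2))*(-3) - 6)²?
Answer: 6561/4 ≈ 1640.3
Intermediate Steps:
((0 + (-1 - (-25)/2))*(-3) - 6)² = ((0 + (-1 - 5*(-5/2)))*(-3) - 6)² = ((0 + (-1 + 25/2))*(-3) - 6)² = ((0 + 23/2)*(-3) - 6)² = ((23/2)*(-3) - 6)² = (-69/2 - 6)² = (-81/2)² = 6561/4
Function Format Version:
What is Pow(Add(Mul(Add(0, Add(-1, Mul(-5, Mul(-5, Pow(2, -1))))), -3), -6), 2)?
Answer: Rational(6561, 4) ≈ 1640.3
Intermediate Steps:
Pow(Add(Mul(Add(0, Add(-1, Mul(-5, Mul(-5, Pow(2, -1))))), -3), -6), 2) = Pow(Add(Mul(Add(0, Add(-1, Mul(-5, Mul(-5, Rational(1, 2))))), -3), -6), 2) = Pow(Add(Mul(Add(0, Add(-1, Mul(-5, Rational(-5, 2)))), -3), -6), 2) = Pow(Add(Mul(Add(0, Add(-1, Rational(25, 2))), -3), -6), 2) = Pow(Add(Mul(Add(0, Rational(23, 2)), -3), -6), 2) = Pow(Add(Mul(Rational(23, 2), -3), -6), 2) = Pow(Add(Rational(-69, 2), -6), 2) = Pow(Rational(-81, 2), 2) = Rational(6561, 4)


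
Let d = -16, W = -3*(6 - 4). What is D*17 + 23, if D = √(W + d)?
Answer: 23 + 17*I*√22 ≈ 23.0 + 79.737*I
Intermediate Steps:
W = -6 (W = -3*2 = -6)
D = I*√22 (D = √(-6 - 16) = √(-22) = I*√22 ≈ 4.6904*I)
D*17 + 23 = (I*√22)*17 + 23 = 17*I*√22 + 23 = 23 + 17*I*√22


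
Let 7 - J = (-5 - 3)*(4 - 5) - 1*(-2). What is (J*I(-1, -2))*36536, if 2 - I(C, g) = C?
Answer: -328824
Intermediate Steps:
I(C, g) = 2 - C
J = -3 (J = 7 - ((-5 - 3)*(4 - 5) - 1*(-2)) = 7 - (-8*(-1) + 2) = 7 - (8 + 2) = 7 - 1*10 = 7 - 10 = -3)
(J*I(-1, -2))*36536 = -3*(2 - 1*(-1))*36536 = -3*(2 + 1)*36536 = -3*3*36536 = -9*36536 = -328824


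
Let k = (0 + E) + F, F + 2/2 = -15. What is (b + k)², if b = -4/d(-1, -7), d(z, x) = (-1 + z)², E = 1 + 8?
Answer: 64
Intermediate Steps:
E = 9
F = -16 (F = -1 - 15 = -16)
k = -7 (k = (0 + 9) - 16 = 9 - 16 = -7)
b = -1 (b = -4/(-1 - 1)² = -4/((-2)²) = -4/4 = -4*¼ = -1)
(b + k)² = (-1 - 7)² = (-8)² = 64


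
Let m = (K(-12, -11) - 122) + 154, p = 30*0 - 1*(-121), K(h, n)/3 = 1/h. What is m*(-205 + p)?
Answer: -2667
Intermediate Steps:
K(h, n) = 3/h
p = 121 (p = 0 + 121 = 121)
m = 127/4 (m = (3/(-12) - 122) + 154 = (3*(-1/12) - 122) + 154 = (-¼ - 122) + 154 = -489/4 + 154 = 127/4 ≈ 31.750)
m*(-205 + p) = 127*(-205 + 121)/4 = (127/4)*(-84) = -2667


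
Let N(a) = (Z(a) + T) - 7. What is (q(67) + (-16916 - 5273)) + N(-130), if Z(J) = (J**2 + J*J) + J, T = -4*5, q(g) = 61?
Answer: 11515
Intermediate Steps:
T = -20
Z(J) = J + 2*J**2 (Z(J) = (J**2 + J**2) + J = 2*J**2 + J = J + 2*J**2)
N(a) = -27 + a*(1 + 2*a) (N(a) = (a*(1 + 2*a) - 20) - 7 = (-20 + a*(1 + 2*a)) - 7 = -27 + a*(1 + 2*a))
(q(67) + (-16916 - 5273)) + N(-130) = (61 + (-16916 - 5273)) + (-27 - 130*(1 + 2*(-130))) = (61 - 22189) + (-27 - 130*(1 - 260)) = -22128 + (-27 - 130*(-259)) = -22128 + (-27 + 33670) = -22128 + 33643 = 11515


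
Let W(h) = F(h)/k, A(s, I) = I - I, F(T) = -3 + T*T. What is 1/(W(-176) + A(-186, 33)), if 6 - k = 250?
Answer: -244/30973 ≈ -0.0078778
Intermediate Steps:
k = -244 (k = 6 - 1*250 = 6 - 250 = -244)
F(T) = -3 + T²
A(s, I) = 0
W(h) = 3/244 - h²/244 (W(h) = (-3 + h²)/(-244) = (-3 + h²)*(-1/244) = 3/244 - h²/244)
1/(W(-176) + A(-186, 33)) = 1/((3/244 - 1/244*(-176)²) + 0) = 1/((3/244 - 1/244*30976) + 0) = 1/((3/244 - 7744/61) + 0) = 1/(-30973/244 + 0) = 1/(-30973/244) = -244/30973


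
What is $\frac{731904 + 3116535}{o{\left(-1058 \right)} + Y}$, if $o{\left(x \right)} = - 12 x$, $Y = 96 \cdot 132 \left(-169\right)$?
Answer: $- \frac{1282813}{709624} \approx -1.8077$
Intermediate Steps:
$Y = -2141568$ ($Y = 12672 \left(-169\right) = -2141568$)
$\frac{731904 + 3116535}{o{\left(-1058 \right)} + Y} = \frac{731904 + 3116535}{\left(-12\right) \left(-1058\right) - 2141568} = \frac{3848439}{12696 - 2141568} = \frac{3848439}{-2128872} = 3848439 \left(- \frac{1}{2128872}\right) = - \frac{1282813}{709624}$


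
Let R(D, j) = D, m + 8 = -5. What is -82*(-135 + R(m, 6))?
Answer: 12136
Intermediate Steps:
m = -13 (m = -8 - 5 = -13)
-82*(-135 + R(m, 6)) = -82*(-135 - 13) = -82*(-148) = 12136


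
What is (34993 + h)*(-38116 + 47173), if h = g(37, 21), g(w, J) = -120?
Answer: 315844761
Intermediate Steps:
h = -120
(34993 + h)*(-38116 + 47173) = (34993 - 120)*(-38116 + 47173) = 34873*9057 = 315844761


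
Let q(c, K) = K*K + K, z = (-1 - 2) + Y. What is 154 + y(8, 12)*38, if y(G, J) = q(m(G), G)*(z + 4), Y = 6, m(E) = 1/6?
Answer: 19306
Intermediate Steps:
m(E) = ⅙
z = 3 (z = (-1 - 2) + 6 = -3 + 6 = 3)
q(c, K) = K + K² (q(c, K) = K² + K = K + K²)
y(G, J) = 7*G*(1 + G) (y(G, J) = (G*(1 + G))*(3 + 4) = (G*(1 + G))*7 = 7*G*(1 + G))
154 + y(8, 12)*38 = 154 + (7*8*(1 + 8))*38 = 154 + (7*8*9)*38 = 154 + 504*38 = 154 + 19152 = 19306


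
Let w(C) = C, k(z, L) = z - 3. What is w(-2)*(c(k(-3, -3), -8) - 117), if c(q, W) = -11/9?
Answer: 2128/9 ≈ 236.44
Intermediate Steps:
k(z, L) = -3 + z
c(q, W) = -11/9 (c(q, W) = -11*⅑ = -11/9)
w(-2)*(c(k(-3, -3), -8) - 117) = -2*(-11/9 - 117) = -2*(-1064/9) = 2128/9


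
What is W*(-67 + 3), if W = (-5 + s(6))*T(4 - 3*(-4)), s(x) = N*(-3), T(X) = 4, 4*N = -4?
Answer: 512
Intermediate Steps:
N = -1 (N = (¼)*(-4) = -1)
s(x) = 3 (s(x) = -1*(-3) = 3)
W = -8 (W = (-5 + 3)*4 = -2*4 = -8)
W*(-67 + 3) = -8*(-67 + 3) = -8*(-64) = 512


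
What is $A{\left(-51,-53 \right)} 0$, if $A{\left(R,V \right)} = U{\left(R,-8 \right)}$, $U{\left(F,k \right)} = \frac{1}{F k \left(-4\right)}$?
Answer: $0$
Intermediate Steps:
$U{\left(F,k \right)} = - \frac{1}{4 F k}$ ($U{\left(F,k \right)} = \frac{1}{\left(-4\right) F k} = - \frac{1}{4 F k}$)
$A{\left(R,V \right)} = \frac{1}{32 R}$ ($A{\left(R,V \right)} = - \frac{1}{4 R \left(-8\right)} = \left(- \frac{1}{4}\right) \frac{1}{R} \left(- \frac{1}{8}\right) = \frac{1}{32 R}$)
$A{\left(-51,-53 \right)} 0 = \frac{1}{32 \left(-51\right)} 0 = \frac{1}{32} \left(- \frac{1}{51}\right) 0 = \left(- \frac{1}{1632}\right) 0 = 0$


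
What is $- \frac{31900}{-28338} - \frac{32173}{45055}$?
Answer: $\frac{262768013}{638384295} \approx 0.41161$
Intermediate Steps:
$- \frac{31900}{-28338} - \frac{32173}{45055} = \left(-31900\right) \left(- \frac{1}{28338}\right) - \frac{32173}{45055} = \frac{15950}{14169} - \frac{32173}{45055} = \frac{262768013}{638384295}$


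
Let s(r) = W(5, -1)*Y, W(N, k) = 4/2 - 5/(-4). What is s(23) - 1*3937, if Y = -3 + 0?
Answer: -15787/4 ≈ -3946.8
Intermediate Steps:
W(N, k) = 13/4 (W(N, k) = 4*(½) - 5*(-¼) = 2 + 5/4 = 13/4)
Y = -3
s(r) = -39/4 (s(r) = (13/4)*(-3) = -39/4)
s(23) - 1*3937 = -39/4 - 1*3937 = -39/4 - 3937 = -15787/4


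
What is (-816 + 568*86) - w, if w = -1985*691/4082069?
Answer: 196071309843/4082069 ≈ 48032.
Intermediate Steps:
w = -1371635/4082069 (w = -1371635*1/4082069 = -1371635/4082069 ≈ -0.33601)
(-816 + 568*86) - w = (-816 + 568*86) - 1*(-1371635/4082069) = (-816 + 48848) + 1371635/4082069 = 48032 + 1371635/4082069 = 196071309843/4082069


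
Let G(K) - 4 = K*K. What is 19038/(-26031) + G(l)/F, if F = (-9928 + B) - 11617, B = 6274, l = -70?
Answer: -139461774/132506467 ≈ -1.0525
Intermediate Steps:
G(K) = 4 + K**2 (G(K) = 4 + K*K = 4 + K**2)
F = -15271 (F = (-9928 + 6274) - 11617 = -3654 - 11617 = -15271)
19038/(-26031) + G(l)/F = 19038/(-26031) + (4 + (-70)**2)/(-15271) = 19038*(-1/26031) + (4 + 4900)*(-1/15271) = -6346/8677 + 4904*(-1/15271) = -6346/8677 - 4904/15271 = -139461774/132506467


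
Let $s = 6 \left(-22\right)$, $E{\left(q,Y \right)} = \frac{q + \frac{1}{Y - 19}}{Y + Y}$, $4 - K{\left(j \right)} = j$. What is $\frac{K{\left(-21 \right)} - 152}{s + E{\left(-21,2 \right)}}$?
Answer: $\frac{4318}{4667} \approx 0.92522$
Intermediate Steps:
$K{\left(j \right)} = 4 - j$
$E{\left(q,Y \right)} = \frac{q + \frac{1}{-19 + Y}}{2 Y}$
$s = -132$
$\frac{K{\left(-21 \right)} - 152}{s + E{\left(-21,2 \right)}} = \frac{\left(4 - -21\right) - 152}{-132 + \frac{1 - -399 + 2 \left(-21\right)}{2 \cdot 2 \left(-19 + 2\right)}} = \frac{\left(4 + 21\right) - 152}{-132 + \frac{1}{2} \cdot \frac{1}{2} \frac{1}{-17} \left(1 + 399 - 42\right)} = \frac{25 - 152}{-132 + \frac{1}{2} \cdot \frac{1}{2} \left(- \frac{1}{17}\right) 358} = - \frac{127}{-132 - \frac{179}{34}} = - \frac{127}{- \frac{4667}{34}} = \left(-127\right) \left(- \frac{34}{4667}\right) = \frac{4318}{4667}$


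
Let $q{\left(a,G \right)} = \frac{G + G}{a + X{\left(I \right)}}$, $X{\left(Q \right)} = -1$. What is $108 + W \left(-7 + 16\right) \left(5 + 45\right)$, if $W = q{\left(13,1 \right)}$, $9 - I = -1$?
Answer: $183$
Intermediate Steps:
$I = 10$ ($I = 9 - -1 = 9 + 1 = 10$)
$q{\left(a,G \right)} = \frac{2 G}{-1 + a}$ ($q{\left(a,G \right)} = \frac{G + G}{a - 1} = \frac{2 G}{-1 + a}$)
$W = \frac{1}{6}$ ($W = 2 \cdot 1 \frac{1}{-1 + 13} = 2 \cdot 1 \cdot \frac{1}{12} = \frac{1}{6} \approx 0.16667$)
$108 + W \left(-7 + 16\right) \left(5 + 45\right) = 108 + \frac{\left(-7 + 16\right) \left(5 + 45\right)}{6} = 108 + \frac{9 \cdot 50}{6} = 108 + \frac{1}{6} \cdot 450 = 108 + 75 = 183$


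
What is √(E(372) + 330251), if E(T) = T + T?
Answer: 7*√6755 ≈ 575.32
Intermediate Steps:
E(T) = 2*T
√(E(372) + 330251) = √(2*372 + 330251) = √(744 + 330251) = √330995 = 7*√6755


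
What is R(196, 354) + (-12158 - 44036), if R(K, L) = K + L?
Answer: -55644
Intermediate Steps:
R(196, 354) + (-12158 - 44036) = (196 + 354) + (-12158 - 44036) = 550 - 56194 = -55644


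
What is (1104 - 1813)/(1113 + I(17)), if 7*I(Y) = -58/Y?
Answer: -84371/132389 ≈ -0.63730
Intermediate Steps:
I(Y) = -58/(7*Y) (I(Y) = (-58/Y)/7 = -58/(7*Y))
(1104 - 1813)/(1113 + I(17)) = (1104 - 1813)/(1113 - 58/7/17) = -709/(1113 - 58/7*1/17) = -709/(1113 - 58/119) = -709/132389/119 = -709*119/132389 = -84371/132389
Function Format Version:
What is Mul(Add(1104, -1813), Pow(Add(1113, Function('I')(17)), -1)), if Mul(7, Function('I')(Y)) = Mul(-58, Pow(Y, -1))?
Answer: Rational(-84371, 132389) ≈ -0.63730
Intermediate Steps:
Function('I')(Y) = Mul(Rational(-58, 7), Pow(Y, -1)) (Function('I')(Y) = Mul(Rational(1, 7), Mul(-58, Pow(Y, -1))) = Mul(Rational(-58, 7), Pow(Y, -1)))
Mul(Add(1104, -1813), Pow(Add(1113, Function('I')(17)), -1)) = Mul(Add(1104, -1813), Pow(Add(1113, Mul(Rational(-58, 7), Pow(17, -1))), -1)) = Mul(-709, Pow(Add(1113, Mul(Rational(-58, 7), Rational(1, 17))), -1)) = Mul(-709, Pow(Add(1113, Rational(-58, 119)), -1)) = Mul(-709, Pow(Rational(132389, 119), -1)) = Mul(-709, Rational(119, 132389)) = Rational(-84371, 132389)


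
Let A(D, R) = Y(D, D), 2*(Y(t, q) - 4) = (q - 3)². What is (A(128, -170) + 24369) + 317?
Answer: 65005/2 ≈ 32503.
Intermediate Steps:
Y(t, q) = 4 + (-3 + q)²/2 (Y(t, q) = 4 + (q - 3)²/2 = 4 + (-3 + q)²/2)
A(D, R) = 4 + (-3 + D)²/2
(A(128, -170) + 24369) + 317 = ((4 + (-3 + 128)²/2) + 24369) + 317 = ((4 + (½)*125²) + 24369) + 317 = ((4 + (½)*15625) + 24369) + 317 = ((4 + 15625/2) + 24369) + 317 = (15633/2 + 24369) + 317 = 64371/2 + 317 = 65005/2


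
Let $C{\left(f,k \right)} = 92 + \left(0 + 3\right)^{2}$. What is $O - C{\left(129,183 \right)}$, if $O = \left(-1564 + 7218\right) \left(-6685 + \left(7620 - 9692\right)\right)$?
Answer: $-49512179$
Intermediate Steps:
$C{\left(f,k \right)} = 101$ ($C{\left(f,k \right)} = 92 + 3^{2} = 92 + 9 = 101$)
$O = -49512078$ ($O = 5654 \left(-6685 - 2072\right) = 5654 \left(-8757\right) = -49512078$)
$O - C{\left(129,183 \right)} = -49512078 - 101 = -49512179$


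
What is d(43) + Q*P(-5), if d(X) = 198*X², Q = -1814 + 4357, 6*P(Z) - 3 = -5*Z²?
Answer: 943183/3 ≈ 3.1439e+5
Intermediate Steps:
P(Z) = ½ - 5*Z²/6 (P(Z) = ½ + (-5*Z²)/6 = ½ - 5*Z²/6)
Q = 2543
d(43) + Q*P(-5) = 198*43² + 2543*(½ - ⅚*(-5)²) = 198*1849 + 2543*(½ - ⅚*25) = 366102 + 2543*(½ - 125/6) = 366102 + 2543*(-61/3) = 366102 - 155123/3 = 943183/3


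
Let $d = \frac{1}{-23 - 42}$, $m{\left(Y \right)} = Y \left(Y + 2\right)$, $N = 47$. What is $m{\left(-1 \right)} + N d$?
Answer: $- \frac{112}{65} \approx -1.7231$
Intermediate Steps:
$m{\left(Y \right)} = Y \left(2 + Y\right)$
$d = - \frac{1}{65}$ ($d = \frac{1}{-65} = - \frac{1}{65} \approx -0.015385$)
$m{\left(-1 \right)} + N d = - (2 - 1) + 47 \left(- \frac{1}{65}\right) = \left(-1\right) 1 - \frac{47}{65} = -1 - \frac{47}{65} = - \frac{112}{65}$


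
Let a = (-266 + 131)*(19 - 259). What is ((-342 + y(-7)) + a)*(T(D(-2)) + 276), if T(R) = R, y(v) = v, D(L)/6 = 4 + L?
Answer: 9230688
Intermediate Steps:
D(L) = 24 + 6*L (D(L) = 6*(4 + L) = 24 + 6*L)
a = 32400 (a = -135*(-240) = 32400)
((-342 + y(-7)) + a)*(T(D(-2)) + 276) = ((-342 - 7) + 32400)*((24 + 6*(-2)) + 276) = (-349 + 32400)*((24 - 12) + 276) = 32051*(12 + 276) = 32051*288 = 9230688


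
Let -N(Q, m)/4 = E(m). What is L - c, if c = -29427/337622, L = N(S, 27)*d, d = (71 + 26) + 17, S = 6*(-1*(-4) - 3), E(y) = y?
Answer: -4156772637/337622 ≈ -12312.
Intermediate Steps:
S = 6 (S = 6*(4 - 3) = 6*1 = 6)
d = 114 (d = 97 + 17 = 114)
N(Q, m) = -4*m
L = -12312 (L = -4*27*114 = -108*114 = -12312)
c = -29427/337622 (c = -29427*1/337622 = -29427/337622 ≈ -0.087160)
L - c = -12312 - 1*(-29427/337622) = -12312 + 29427/337622 = -4156772637/337622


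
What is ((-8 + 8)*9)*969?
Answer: 0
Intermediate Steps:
((-8 + 8)*9)*969 = (0*9)*969 = 0*969 = 0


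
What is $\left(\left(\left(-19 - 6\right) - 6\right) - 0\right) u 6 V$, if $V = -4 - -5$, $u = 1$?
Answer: $-186$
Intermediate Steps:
$V = 1$ ($V = -4 + 5 = 1$)
$\left(\left(\left(-19 - 6\right) - 6\right) - 0\right) u 6 V = \left(\left(\left(-19 - 6\right) - 6\right) - 0\right) 1 \cdot 6 \cdot 1 = \left(\left(-25 - 6\right) + 0\right) 6 \cdot 1 = \left(-31 + 0\right) 6 = \left(-31\right) 6 = -186$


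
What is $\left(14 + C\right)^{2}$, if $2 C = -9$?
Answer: $\frac{361}{4} \approx 90.25$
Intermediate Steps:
$C = - \frac{9}{2}$ ($C = \frac{1}{2} \left(-9\right) = - \frac{9}{2} \approx -4.5$)
$\left(14 + C\right)^{2} = \left(14 - \frac{9}{2}\right)^{2} = \left(\frac{19}{2}\right)^{2} = \frac{361}{4}$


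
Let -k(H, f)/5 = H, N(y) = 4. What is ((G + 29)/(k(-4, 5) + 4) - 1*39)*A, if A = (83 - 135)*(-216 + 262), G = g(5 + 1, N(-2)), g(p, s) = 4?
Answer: 89999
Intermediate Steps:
k(H, f) = -5*H
G = 4
A = -2392 (A = -52*46 = -2392)
((G + 29)/(k(-4, 5) + 4) - 1*39)*A = ((4 + 29)/(-5*(-4) + 4) - 1*39)*(-2392) = (33/(20 + 4) - 39)*(-2392) = (33/24 - 39)*(-2392) = (33*(1/24) - 39)*(-2392) = (11/8 - 39)*(-2392) = -301/8*(-2392) = 89999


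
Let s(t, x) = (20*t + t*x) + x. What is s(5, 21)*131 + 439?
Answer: 30045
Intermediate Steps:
s(t, x) = x + 20*t + t*x
s(5, 21)*131 + 439 = (21 + 20*5 + 5*21)*131 + 439 = (21 + 100 + 105)*131 + 439 = 226*131 + 439 = 29606 + 439 = 30045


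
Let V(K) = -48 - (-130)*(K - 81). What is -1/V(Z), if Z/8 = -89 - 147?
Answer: 1/256018 ≈ 3.9060e-6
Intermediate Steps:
Z = -1888 (Z = 8*(-89 - 147) = 8*(-236) = -1888)
V(K) = -10578 + 130*K (V(K) = -48 - (-130)*(-81 + K) = -48 - (10530 - 130*K) = -48 + (-10530 + 130*K) = -10578 + 130*K)
-1/V(Z) = -1/(-10578 + 130*(-1888)) = -1/(-10578 - 245440) = -1/(-256018) = -1*(-1/256018) = 1/256018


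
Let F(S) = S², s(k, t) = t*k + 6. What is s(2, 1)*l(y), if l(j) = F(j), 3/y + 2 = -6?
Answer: 9/8 ≈ 1.1250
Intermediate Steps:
s(k, t) = 6 + k*t (s(k, t) = k*t + 6 = 6 + k*t)
y = -3/8 (y = 3/(-2 - 6) = 3/(-8) = 3*(-⅛) = -3/8 ≈ -0.37500)
l(j) = j²
s(2, 1)*l(y) = (6 + 2*1)*(-3/8)² = (6 + 2)*(9/64) = 8*(9/64) = 9/8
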